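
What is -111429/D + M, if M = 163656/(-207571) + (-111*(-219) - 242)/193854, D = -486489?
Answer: -2840000462892959/6525190789095342 ≈ -0.43524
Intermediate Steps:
M = -26729758967/40238468634 (M = 163656*(-1/207571) + (24309 - 242)*(1/193854) = -163656/207571 + 24067*(1/193854) = -163656/207571 + 24067/193854 = -26729758967/40238468634 ≈ -0.66428)
-111429/D + M = -111429/(-486489) - 26729758967/40238468634 = -111429*(-1/486489) - 26729758967/40238468634 = 37143/162163 - 26729758967/40238468634 = -2840000462892959/6525190789095342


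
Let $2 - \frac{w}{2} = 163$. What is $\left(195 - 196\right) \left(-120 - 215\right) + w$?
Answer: $13$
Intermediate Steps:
$w = -322$ ($w = 4 - 326 = -322$)
$\left(195 - 196\right) \left(-120 - 215\right) + w = \left(195 - 196\right) \left(-120 - 215\right) - 322 = \left(-1\right) \left(-335\right) - 322 = 335 - 322 = 13$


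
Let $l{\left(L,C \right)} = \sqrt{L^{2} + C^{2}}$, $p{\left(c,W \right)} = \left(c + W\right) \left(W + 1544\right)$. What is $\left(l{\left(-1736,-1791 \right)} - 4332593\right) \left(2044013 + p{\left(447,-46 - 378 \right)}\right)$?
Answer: $-8967484011389 + 2069773 \sqrt{6221377} \approx -8.9623 \cdot 10^{12}$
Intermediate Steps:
$p{\left(c,W \right)} = \left(1544 + W\right) \left(W + c\right)$ ($p{\left(c,W \right)} = \left(W + c\right) \left(1544 + W\right) = \left(1544 + W\right) \left(W + c\right)$)
$l{\left(L,C \right)} = \sqrt{C^{2} + L^{2}}$
$\left(l{\left(-1736,-1791 \right)} - 4332593\right) \left(2044013 + p{\left(447,-46 - 378 \right)}\right) = \left(\sqrt{\left(-1791\right)^{2} + \left(-1736\right)^{2}} - 4332593\right) \left(2044013 + \left(\left(-46 - 378\right)^{2} + 1544 \left(-46 - 378\right) + 1544 \cdot 447 + \left(-46 - 378\right) 447\right)\right) = \left(\sqrt{3207681 + 3013696} - 4332593\right) \left(2044013 + \left(\left(-424\right)^{2} + 1544 \left(-424\right) + 690168 - 189528\right)\right) = \left(\sqrt{6221377} - 4332593\right) \left(2044013 + \left(179776 - 654656 + 690168 - 189528\right)\right) = \left(-4332593 + \sqrt{6221377}\right) \left(2044013 + 25760\right) = \left(-4332593 + \sqrt{6221377}\right) 2069773 = -8967484011389 + 2069773 \sqrt{6221377}$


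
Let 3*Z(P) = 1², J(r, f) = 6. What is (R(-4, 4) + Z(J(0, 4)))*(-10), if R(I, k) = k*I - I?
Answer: 350/3 ≈ 116.67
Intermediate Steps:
Z(P) = ⅓ (Z(P) = (⅓)*1² = (⅓)*1 = ⅓)
R(I, k) = -I + I*k (R(I, k) = I*k - I = -I + I*k)
(R(-4, 4) + Z(J(0, 4)))*(-10) = (-4*(-1 + 4) + ⅓)*(-10) = (-4*3 + ⅓)*(-10) = (-12 + ⅓)*(-10) = -35/3*(-10) = 350/3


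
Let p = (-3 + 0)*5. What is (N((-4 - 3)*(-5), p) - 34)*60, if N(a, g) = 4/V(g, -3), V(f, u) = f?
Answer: -2056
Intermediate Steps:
p = -15 (p = -3*5 = -15)
N(a, g) = 4/g
(N((-4 - 3)*(-5), p) - 34)*60 = (4/(-15) - 34)*60 = (4*(-1/15) - 34)*60 = (-4/15 - 34)*60 = -514/15*60 = -2056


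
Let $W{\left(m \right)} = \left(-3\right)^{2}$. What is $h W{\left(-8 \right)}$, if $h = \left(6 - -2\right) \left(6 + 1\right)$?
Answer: $504$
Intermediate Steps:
$h = 56$ ($h = \left(6 + \left(-7 + 9\right)\right) 7 = \left(6 + 2\right) 7 = 8 \cdot 7 = 56$)
$W{\left(m \right)} = 9$
$h W{\left(-8 \right)} = 56 \cdot 9 = 504$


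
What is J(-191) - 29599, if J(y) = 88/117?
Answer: -3462995/117 ≈ -29598.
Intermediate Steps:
J(y) = 88/117 (J(y) = 88*(1/117) = 88/117)
J(-191) - 29599 = 88/117 - 29599 = -3462995/117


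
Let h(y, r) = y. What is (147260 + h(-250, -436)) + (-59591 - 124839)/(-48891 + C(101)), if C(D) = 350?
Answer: 7136196840/48541 ≈ 1.4701e+5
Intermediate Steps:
(147260 + h(-250, -436)) + (-59591 - 124839)/(-48891 + C(101)) = (147260 - 250) + (-59591 - 124839)/(-48891 + 350) = 147010 - 184430/(-48541) = 147010 - 184430*(-1/48541) = 147010 + 184430/48541 = 7136196840/48541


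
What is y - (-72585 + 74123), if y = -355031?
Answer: -356569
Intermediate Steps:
y - (-72585 + 74123) = -355031 - (-72585 + 74123) = -355031 - 1*1538 = -355031 - 1538 = -356569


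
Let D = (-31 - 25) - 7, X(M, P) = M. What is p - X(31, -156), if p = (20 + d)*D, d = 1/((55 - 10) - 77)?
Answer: -41249/32 ≈ -1289.0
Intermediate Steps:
D = -63 (D = -56 - 7 = -63)
d = -1/32 (d = 1/(45 - 77) = 1/(-32) = -1/32 ≈ -0.031250)
p = -40257/32 (p = (20 - 1/32)*(-63) = (639/32)*(-63) = -40257/32 ≈ -1258.0)
p - X(31, -156) = -40257/32 - 1*31 = -40257/32 - 31 = -41249/32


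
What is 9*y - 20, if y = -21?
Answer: -209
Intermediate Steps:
9*y - 20 = 9*(-21) - 20 = -189 - 20 = -209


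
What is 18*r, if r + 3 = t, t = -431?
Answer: -7812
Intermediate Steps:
r = -434 (r = -3 - 431 = -434)
18*r = 18*(-434) = -7812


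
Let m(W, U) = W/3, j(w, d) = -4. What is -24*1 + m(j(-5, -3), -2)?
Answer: -76/3 ≈ -25.333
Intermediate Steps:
m(W, U) = W/3 (m(W, U) = W*(⅓) = W/3)
-24*1 + m(j(-5, -3), -2) = -24*1 + (⅓)*(-4) = -24 - 4/3 = -76/3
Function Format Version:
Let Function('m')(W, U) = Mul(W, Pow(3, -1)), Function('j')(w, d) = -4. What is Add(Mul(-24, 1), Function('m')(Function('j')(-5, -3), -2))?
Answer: Rational(-76, 3) ≈ -25.333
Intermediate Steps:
Function('m')(W, U) = Mul(Rational(1, 3), W) (Function('m')(W, U) = Mul(W, Rational(1, 3)) = Mul(Rational(1, 3), W))
Add(Mul(-24, 1), Function('m')(Function('j')(-5, -3), -2)) = Add(Mul(-24, 1), Mul(Rational(1, 3), -4)) = Add(-24, Rational(-4, 3)) = Rational(-76, 3)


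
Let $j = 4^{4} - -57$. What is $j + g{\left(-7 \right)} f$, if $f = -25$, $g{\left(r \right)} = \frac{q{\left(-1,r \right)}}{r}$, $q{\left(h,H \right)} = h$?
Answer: $\frac{2166}{7} \approx 309.43$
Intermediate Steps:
$g{\left(r \right)} = - \frac{1}{r}$
$j = 313$ ($j = 256 + 57 = 313$)
$j + g{\left(-7 \right)} f = 313 + - \frac{1}{-7} \left(-25\right) = 313 + \left(-1\right) \left(- \frac{1}{7}\right) \left(-25\right) = 313 + \frac{1}{7} \left(-25\right) = 313 - \frac{25}{7} = \frac{2166}{7}$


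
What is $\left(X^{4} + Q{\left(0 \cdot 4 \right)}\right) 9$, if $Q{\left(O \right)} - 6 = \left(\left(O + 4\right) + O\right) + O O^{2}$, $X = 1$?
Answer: $99$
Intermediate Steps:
$Q{\left(O \right)} = 10 + O^{3} + 2 O$ ($Q{\left(O \right)} = 6 + \left(\left(\left(O + 4\right) + O\right) + O O^{2}\right) = 6 + \left(\left(\left(4 + O\right) + O\right) + O^{3}\right) = 6 + \left(\left(4 + 2 O\right) + O^{3}\right) = 6 + \left(4 + O^{3} + 2 O\right) = 10 + O^{3} + 2 O$)
$\left(X^{4} + Q{\left(0 \cdot 4 \right)}\right) 9 = \left(1^{4} + \left(10 + \left(0 \cdot 4\right)^{3} + 2 \cdot 0 \cdot 4\right)\right) 9 = \left(1 + \left(10 + 0^{3} + 2 \cdot 0\right)\right) 9 = \left(1 + \left(10 + 0 + 0\right)\right) 9 = \left(1 + 10\right) 9 = 11 \cdot 9 = 99$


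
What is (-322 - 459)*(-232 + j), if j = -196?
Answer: 334268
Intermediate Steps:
(-322 - 459)*(-232 + j) = (-322 - 459)*(-232 - 196) = -781*(-428) = 334268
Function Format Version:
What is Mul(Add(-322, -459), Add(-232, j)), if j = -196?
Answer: 334268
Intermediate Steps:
Mul(Add(-322, -459), Add(-232, j)) = Mul(Add(-322, -459), Add(-232, -196)) = Mul(-781, -428) = 334268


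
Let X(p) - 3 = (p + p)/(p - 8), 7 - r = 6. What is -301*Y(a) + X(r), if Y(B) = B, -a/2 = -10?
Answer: -42121/7 ≈ -6017.3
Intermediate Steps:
a = 20 (a = -2*(-10) = 20)
r = 1 (r = 7 - 1*6 = 7 - 6 = 1)
X(p) = 3 + 2*p/(-8 + p) (X(p) = 3 + (p + p)/(p - 8) = 3 + (2*p)/(-8 + p) = 3 + 2*p/(-8 + p))
-301*Y(a) + X(r) = -301*20 + (-24 + 5*1)/(-8 + 1) = -6020 + (-24 + 5)/(-7) = -6020 - 1/7*(-19) = -6020 + 19/7 = -42121/7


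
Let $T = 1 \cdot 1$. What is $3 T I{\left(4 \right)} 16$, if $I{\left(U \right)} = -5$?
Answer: $-240$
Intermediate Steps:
$T = 1$
$3 T I{\left(4 \right)} 16 = 3 \cdot 1 \left(-5\right) 16 = 3 \left(-5\right) 16 = \left(-15\right) 16 = -240$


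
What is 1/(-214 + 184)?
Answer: -1/30 ≈ -0.033333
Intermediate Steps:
1/(-214 + 184) = 1/(-30) = -1/30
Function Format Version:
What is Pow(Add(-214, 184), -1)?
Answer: Rational(-1, 30) ≈ -0.033333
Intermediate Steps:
Pow(Add(-214, 184), -1) = Pow(-30, -1) = Rational(-1, 30)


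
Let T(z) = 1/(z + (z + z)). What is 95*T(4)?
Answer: 95/12 ≈ 7.9167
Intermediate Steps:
T(z) = 1/(3*z) (T(z) = 1/(z + 2*z) = 1/(3*z))
95*T(4) = 95*((1/3)/4) = 95*((1/3)*(1/4)) = 95*(1/12) = 95/12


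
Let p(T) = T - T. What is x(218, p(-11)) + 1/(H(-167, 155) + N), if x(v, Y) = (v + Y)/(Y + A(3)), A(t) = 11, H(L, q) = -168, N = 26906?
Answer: 5828895/294118 ≈ 19.818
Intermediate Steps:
p(T) = 0
x(v, Y) = (Y + v)/(11 + Y) (x(v, Y) = (v + Y)/(Y + 11) = (Y + v)/(11 + Y))
x(218, p(-11)) + 1/(H(-167, 155) + N) = (0 + 218)/(11 + 0) + 1/(-168 + 26906) = 218/11 + 1/26738 = 5828895/294118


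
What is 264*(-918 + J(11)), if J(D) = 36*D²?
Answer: 907632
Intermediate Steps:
264*(-918 + J(11)) = 264*(-918 + 36*11²) = 264*(-918 + 36*121) = 264*(-918 + 4356) = 264*3438 = 907632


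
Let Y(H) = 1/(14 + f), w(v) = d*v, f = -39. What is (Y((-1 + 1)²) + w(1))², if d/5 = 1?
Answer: 15376/625 ≈ 24.602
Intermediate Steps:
d = 5 (d = 5*1 = 5)
w(v) = 5*v
Y(H) = -1/25 (Y(H) = 1/(14 - 39) = 1/(-25) = -1/25)
(Y((-1 + 1)²) + w(1))² = (-1/25 + 5*1)² = (-1/25 + 5)² = (124/25)² = 15376/625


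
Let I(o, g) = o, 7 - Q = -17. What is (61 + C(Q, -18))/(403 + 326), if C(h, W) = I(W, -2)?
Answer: 43/729 ≈ 0.058985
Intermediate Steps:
Q = 24 (Q = 7 - 1*(-17) = 7 + 17 = 24)
C(h, W) = W
(61 + C(Q, -18))/(403 + 326) = (61 - 18)/(403 + 326) = 43/729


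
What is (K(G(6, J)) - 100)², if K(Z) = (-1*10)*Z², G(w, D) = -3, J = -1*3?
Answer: 36100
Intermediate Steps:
J = -3
K(Z) = -10*Z²
(K(G(6, J)) - 100)² = (-10*(-3)² - 100)² = (-10*9 - 100)² = (-90 - 100)² = (-190)² = 36100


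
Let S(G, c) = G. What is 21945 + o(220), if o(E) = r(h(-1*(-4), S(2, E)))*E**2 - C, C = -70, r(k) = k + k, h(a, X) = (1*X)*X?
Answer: 409215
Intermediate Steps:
h(a, X) = X**2 (h(a, X) = X*X = X**2)
r(k) = 2*k
o(E) = 70 + 8*E**2 (o(E) = (2*2**2)*E**2 - 1*(-70) = (2*4)*E**2 + 70 = 8*E**2 + 70 = 70 + 8*E**2)
21945 + o(220) = 21945 + (70 + 8*220**2) = 21945 + (70 + 8*48400) = 21945 + (70 + 387200) = 21945 + 387270 = 409215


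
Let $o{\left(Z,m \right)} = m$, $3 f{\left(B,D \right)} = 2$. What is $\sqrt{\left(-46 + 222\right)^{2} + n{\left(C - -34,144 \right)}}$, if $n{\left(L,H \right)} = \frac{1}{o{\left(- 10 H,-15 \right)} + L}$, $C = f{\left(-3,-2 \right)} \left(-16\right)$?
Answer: $\frac{\sqrt{774403}}{5} \approx 176.0$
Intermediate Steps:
$f{\left(B,D \right)} = \frac{2}{3}$ ($f{\left(B,D \right)} = \frac{1}{3} \cdot 2 = \frac{2}{3}$)
$C = - \frac{32}{3}$ ($C = \frac{2}{3} \left(-16\right) = - \frac{32}{3} \approx -10.667$)
$n{\left(L,H \right)} = \frac{1}{-15 + L}$
$\sqrt{\left(-46 + 222\right)^{2} + n{\left(C - -34,144 \right)}} = \sqrt{\left(-46 + 222\right)^{2} + \frac{1}{-15 - - \frac{70}{3}}} = \sqrt{176^{2} + \frac{1}{-15 + \left(- \frac{32}{3} + 34\right)}} = \sqrt{30976 + \frac{1}{-15 + \frac{70}{3}}} = \sqrt{30976 + \frac{1}{\frac{25}{3}}} = \sqrt{30976 + \frac{3}{25}} = \sqrt{\frac{774403}{25}} = \frac{\sqrt{774403}}{5}$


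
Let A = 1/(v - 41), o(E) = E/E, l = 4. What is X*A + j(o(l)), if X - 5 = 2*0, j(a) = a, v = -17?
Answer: 53/58 ≈ 0.91379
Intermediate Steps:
o(E) = 1
A = -1/58 (A = 1/(-17 - 41) = 1/(-58) = -1/58 ≈ -0.017241)
X = 5 (X = 5 + 2*0 = 5 + 0 = 5)
X*A + j(o(l)) = 5*(-1/58) + 1 = -5/58 + 1 = 53/58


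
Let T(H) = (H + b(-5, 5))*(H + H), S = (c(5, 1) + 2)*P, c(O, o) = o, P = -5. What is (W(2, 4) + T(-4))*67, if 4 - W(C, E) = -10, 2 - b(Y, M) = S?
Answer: -6030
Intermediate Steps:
S = -15 (S = (1 + 2)*(-5) = 3*(-5) = -15)
b(Y, M) = 17 (b(Y, M) = 2 - 1*(-15) = 2 + 15 = 17)
W(C, E) = 14 (W(C, E) = 4 - 1*(-10) = 4 + 10 = 14)
T(H) = 2*H*(17 + H) (T(H) = (H + 17)*(H + H) = (17 + H)*(2*H) = 2*H*(17 + H))
(W(2, 4) + T(-4))*67 = (14 + 2*(-4)*(17 - 4))*67 = (14 + 2*(-4)*13)*67 = (14 - 104)*67 = -90*67 = -6030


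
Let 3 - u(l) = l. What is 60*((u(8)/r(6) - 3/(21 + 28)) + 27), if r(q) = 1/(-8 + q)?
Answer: 108600/49 ≈ 2216.3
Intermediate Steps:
u(l) = 3 - l
60*((u(8)/r(6) - 3/(21 + 28)) + 27) = 60*(((3 - 1*8)/(1/(-8 + 6)) - 3/(21 + 28)) + 27) = 60*(((3 - 8)/(1/(-2)) - 3/49) + 27) = 60*((-5/(-½) - 3*1/49) + 27) = 60*((-5*(-2) - 3/49) + 27) = 60*((10 - 3/49) + 27) = 60*(487/49 + 27) = 60*(1810/49) = 108600/49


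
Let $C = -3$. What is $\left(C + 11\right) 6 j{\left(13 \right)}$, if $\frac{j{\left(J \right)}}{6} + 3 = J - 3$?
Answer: $2016$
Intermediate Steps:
$j{\left(J \right)} = -36 + 6 J$ ($j{\left(J \right)} = -18 + 6 \left(J - 3\right) = -18 + 6 \left(-3 + J\right) = -18 + \left(-18 + 6 J\right) = -36 + 6 J$)
$\left(C + 11\right) 6 j{\left(13 \right)} = \left(-3 + 11\right) 6 \left(-36 + 6 \cdot 13\right) = 8 \cdot 6 \left(-36 + 78\right) = 48 \cdot 42 = 2016$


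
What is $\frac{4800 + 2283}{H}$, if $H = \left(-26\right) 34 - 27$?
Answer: $- \frac{7083}{911} \approx -7.775$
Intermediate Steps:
$H = -911$ ($H = -884 - 27 = -911$)
$\frac{4800 + 2283}{H} = \frac{4800 + 2283}{-911} = 7083 \left(- \frac{1}{911}\right) = - \frac{7083}{911}$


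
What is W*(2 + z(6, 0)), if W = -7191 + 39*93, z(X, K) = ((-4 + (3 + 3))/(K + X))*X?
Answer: -14256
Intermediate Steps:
z(X, K) = 2*X/(K + X) (z(X, K) = ((-4 + 6)/(K + X))*X = (2/(K + X))*X = 2*X/(K + X))
W = -3564 (W = -7191 + 3627 = -3564)
W*(2 + z(6, 0)) = -3564*(2 + 2*6/(0 + 6)) = -3564*(2 + 2*6/6) = -3564*(2 + 2*6*(1/6)) = -3564*(2 + 2) = -3564*4 = -14256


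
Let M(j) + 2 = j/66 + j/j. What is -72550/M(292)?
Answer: -2394150/113 ≈ -21187.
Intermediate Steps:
M(j) = -1 + j/66 (M(j) = -2 + (j/66 + j/j) = -2 + (j*(1/66) + 1) = -2 + (j/66 + 1) = -2 + (1 + j/66) = -1 + j/66)
-72550/M(292) = -72550/(-1 + (1/66)*292) = -72550/(-1 + 146/33) = -72550/113/33 = -72550*33/113 = -2394150/113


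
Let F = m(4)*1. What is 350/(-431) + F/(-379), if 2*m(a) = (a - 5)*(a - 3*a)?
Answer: -134374/163349 ≈ -0.82262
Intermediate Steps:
m(a) = -a*(-5 + a) (m(a) = ((a - 5)*(a - 3*a))/2 = ((-5 + a)*(-2*a))/2 = (-2*a*(-5 + a))/2 = -a*(-5 + a))
F = 4 (F = (4*(5 - 1*4))*1 = (4*(5 - 4))*1 = (4*1)*1 = 4*1 = 4)
350/(-431) + F/(-379) = 350/(-431) + 4/(-379) = 350*(-1/431) + 4*(-1/379) = -350/431 - 4/379 = -134374/163349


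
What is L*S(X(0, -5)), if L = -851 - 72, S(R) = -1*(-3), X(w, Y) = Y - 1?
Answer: -2769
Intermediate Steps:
X(w, Y) = -1 + Y
S(R) = 3
L = -923
L*S(X(0, -5)) = -923*3 = -2769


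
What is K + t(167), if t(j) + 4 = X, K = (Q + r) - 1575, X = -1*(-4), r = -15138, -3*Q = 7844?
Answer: -57983/3 ≈ -19328.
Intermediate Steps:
Q = -7844/3 (Q = -⅓*7844 = -7844/3 ≈ -2614.7)
X = 4
K = -57983/3 (K = (-7844/3 - 15138) - 1575 = -53258/3 - 1575 = -57983/3 ≈ -19328.)
t(j) = 0 (t(j) = -4 + 4 = 0)
K + t(167) = -57983/3 + 0 = -57983/3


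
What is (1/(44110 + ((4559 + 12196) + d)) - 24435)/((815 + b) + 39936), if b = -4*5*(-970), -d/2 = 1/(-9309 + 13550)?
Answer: -6307368989164/15526685177913 ≈ -0.40623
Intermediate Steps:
d = -2/4241 (d = -2/(-9309 + 13550) = -2/4241 ≈ -0.00047159)
b = 19400 (b = -20*(-970) = 19400)
(1/(44110 + ((4559 + 12196) + d)) - 24435)/((815 + b) + 39936) = (1/(44110 + ((4559 + 12196) - 2/4241)) - 24435)/((815 + 19400) + 39936) = (1/(44110 + (16755 - 2/4241)) - 24435)/(20215 + 39936) = (1/(44110 + 71057953/4241) - 24435)/60151 = (1/(258128463/4241) - 24435)*(1/60151) = (4241/258128463 - 24435)*(1/60151) = -6307368989164/258128463*1/60151 = -6307368989164/15526685177913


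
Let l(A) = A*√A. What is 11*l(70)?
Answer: 770*√70 ≈ 6442.3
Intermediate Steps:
l(A) = A^(3/2)
11*l(70) = 11*70^(3/2) = 11*(70*√70) = 770*√70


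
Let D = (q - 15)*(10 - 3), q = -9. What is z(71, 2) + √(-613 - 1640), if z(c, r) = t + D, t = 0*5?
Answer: -168 + I*√2253 ≈ -168.0 + 47.466*I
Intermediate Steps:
t = 0
D = -168 (D = (-9 - 15)*(10 - 3) = -24*7 = -168)
z(c, r) = -168 (z(c, r) = 0 - 168 = -168)
z(71, 2) + √(-613 - 1640) = -168 + √(-613 - 1640) = -168 + √(-2253) = -168 + I*√2253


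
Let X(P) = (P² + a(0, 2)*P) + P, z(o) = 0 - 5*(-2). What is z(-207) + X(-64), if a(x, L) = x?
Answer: 4042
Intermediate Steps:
z(o) = 10 (z(o) = 0 + 10 = 10)
X(P) = P + P² (X(P) = (P² + 0*P) + P = (P² + 0) + P = P² + P = P + P²)
z(-207) + X(-64) = 10 - 64*(1 - 64) = 10 - 64*(-63) = 10 + 4032 = 4042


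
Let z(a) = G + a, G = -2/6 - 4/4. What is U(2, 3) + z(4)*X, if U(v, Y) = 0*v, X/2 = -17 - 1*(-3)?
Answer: -224/3 ≈ -74.667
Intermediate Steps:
X = -28 (X = 2*(-17 - 1*(-3)) = 2*(-17 + 3) = 2*(-14) = -28)
G = -4/3 (G = -2*⅙ - 4*¼ = -⅓ - 1 = -4/3 ≈ -1.3333)
z(a) = -4/3 + a
U(v, Y) = 0
U(2, 3) + z(4)*X = 0 + (-4/3 + 4)*(-28) = 0 + (8/3)*(-28) = 0 - 224/3 = -224/3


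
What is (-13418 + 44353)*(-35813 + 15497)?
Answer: -628475460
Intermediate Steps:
(-13418 + 44353)*(-35813 + 15497) = 30935*(-20316) = -628475460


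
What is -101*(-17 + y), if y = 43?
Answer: -2626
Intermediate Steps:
-101*(-17 + y) = -101*(-17 + 43) = -101*26 = -2626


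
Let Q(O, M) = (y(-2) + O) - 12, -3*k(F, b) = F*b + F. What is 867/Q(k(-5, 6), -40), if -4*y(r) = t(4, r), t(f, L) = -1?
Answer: -10404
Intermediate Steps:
k(F, b) = -F/3 - F*b/3 (k(F, b) = -(F*b + F)/3 = -(F + F*b)/3 = -F/3 - F*b/3)
y(r) = ¼ (y(r) = -¼*(-1) = ¼)
Q(O, M) = -47/4 + O (Q(O, M) = (¼ + O) - 12 = -47/4 + O)
867/Q(k(-5, 6), -40) = 867/(-47/4 - ⅓*(-5)*(1 + 6)) = 867/(-47/4 - ⅓*(-5)*7) = 867/(-47/4 + 35/3) = 867/(-1/12) = 867*(-12) = -10404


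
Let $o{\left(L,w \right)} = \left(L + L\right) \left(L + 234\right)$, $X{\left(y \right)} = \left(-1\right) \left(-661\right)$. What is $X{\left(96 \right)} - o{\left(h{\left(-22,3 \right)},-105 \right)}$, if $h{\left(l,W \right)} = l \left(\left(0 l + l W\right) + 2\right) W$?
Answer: $-37660523$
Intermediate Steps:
$X{\left(y \right)} = 661$
$h{\left(l,W \right)} = W l \left(2 + W l\right)$ ($h{\left(l,W \right)} = l \left(\left(0 + W l\right) + 2\right) W = l \left(W l + 2\right) W = l \left(2 + W l\right) W = W l \left(2 + W l\right)$)
$o{\left(L,w \right)} = 2 L \left(234 + L\right)$
$X{\left(96 \right)} - o{\left(h{\left(-22,3 \right)},-105 \right)} = 661 - 2 \cdot 3 \left(-22\right) \left(2 + 3 \left(-22\right)\right) \left(234 + 3 \left(-22\right) \left(2 + 3 \left(-22\right)\right)\right) = 661 - 2 \cdot 3 \left(-22\right) \left(2 - 66\right) \left(234 + 3 \left(-22\right) \left(2 - 66\right)\right) = 661 - 2 \cdot 3 \left(-22\right) \left(-64\right) \left(234 + 3 \left(-22\right) \left(-64\right)\right) = 661 - 2 \cdot 4224 \left(234 + 4224\right) = 661 - 2 \cdot 4224 \cdot 4458 = 661 - 37661184 = -37660523$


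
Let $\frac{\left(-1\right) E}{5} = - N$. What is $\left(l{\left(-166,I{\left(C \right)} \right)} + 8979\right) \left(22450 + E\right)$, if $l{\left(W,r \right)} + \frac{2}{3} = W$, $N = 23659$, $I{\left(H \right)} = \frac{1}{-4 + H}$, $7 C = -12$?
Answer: $1240291855$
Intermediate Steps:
$C = - \frac{12}{7}$ ($C = \frac{1}{7} \left(-12\right) = - \frac{12}{7} \approx -1.7143$)
$l{\left(W,r \right)} = - \frac{2}{3} + W$
$E = 118295$ ($E = - 5 \left(\left(-1\right) 23659\right) = \left(-5\right) \left(-23659\right) = 118295$)
$\left(l{\left(-166,I{\left(C \right)} \right)} + 8979\right) \left(22450 + E\right) = \left(\left(- \frac{2}{3} - 166\right) + 8979\right) \left(22450 + 118295\right) = \left(- \frac{500}{3} + 8979\right) 140745 = \frac{26437}{3} \cdot 140745 = 1240291855$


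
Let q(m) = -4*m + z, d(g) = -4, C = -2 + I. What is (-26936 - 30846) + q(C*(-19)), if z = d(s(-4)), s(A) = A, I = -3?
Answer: -58166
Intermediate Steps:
C = -5 (C = -2 - 3 = -5)
z = -4
q(m) = -4 - 4*m (q(m) = -4*m - 4 = -4 - 4*m)
(-26936 - 30846) + q(C*(-19)) = (-26936 - 30846) + (-4 - (-20)*(-19)) = -57782 + (-4 - 4*95) = -57782 + (-4 - 380) = -57782 - 384 = -58166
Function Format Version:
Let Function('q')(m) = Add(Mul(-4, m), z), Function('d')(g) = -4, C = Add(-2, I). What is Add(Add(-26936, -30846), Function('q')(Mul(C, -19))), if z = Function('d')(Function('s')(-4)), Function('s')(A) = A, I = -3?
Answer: -58166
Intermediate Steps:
C = -5 (C = Add(-2, -3) = -5)
z = -4
Function('q')(m) = Add(-4, Mul(-4, m)) (Function('q')(m) = Add(Mul(-4, m), -4) = Add(-4, Mul(-4, m)))
Add(Add(-26936, -30846), Function('q')(Mul(C, -19))) = Add(Add(-26936, -30846), Add(-4, Mul(-4, Mul(-5, -19)))) = Add(-57782, Add(-4, Mul(-4, 95))) = Add(-57782, Add(-4, -380)) = Add(-57782, -384) = -58166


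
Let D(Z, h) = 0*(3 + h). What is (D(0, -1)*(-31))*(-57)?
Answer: 0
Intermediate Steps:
D(Z, h) = 0
(D(0, -1)*(-31))*(-57) = (0*(-31))*(-57) = 0*(-57) = 0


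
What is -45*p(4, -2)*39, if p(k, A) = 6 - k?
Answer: -3510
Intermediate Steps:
-45*p(4, -2)*39 = -45*(6 - 1*4)*39 = -45*(6 - 4)*39 = -45*2*39 = -90*39 = -3510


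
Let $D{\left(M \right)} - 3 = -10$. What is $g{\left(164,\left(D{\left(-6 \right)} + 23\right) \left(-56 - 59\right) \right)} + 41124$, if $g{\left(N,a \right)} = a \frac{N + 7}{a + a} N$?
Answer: $55146$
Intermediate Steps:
$D{\left(M \right)} = -7$ ($D{\left(M \right)} = 3 - 10 = -7$)
$g{\left(N,a \right)} = N \left(\frac{7}{2} + \frac{N}{2}\right)$ ($g{\left(N,a \right)} = a \frac{7 + N}{2 a} N = \left(\frac{7}{2} + \frac{N}{2}\right) N = N \left(\frac{7}{2} + \frac{N}{2}\right)$)
$g{\left(164,\left(D{\left(-6 \right)} + 23\right) \left(-56 - 59\right) \right)} + 41124 = \frac{1}{2} \cdot 164 \left(7 + 164\right) + 41124 = \frac{1}{2} \cdot 164 \cdot 171 + 41124 = 14022 + 41124 = 55146$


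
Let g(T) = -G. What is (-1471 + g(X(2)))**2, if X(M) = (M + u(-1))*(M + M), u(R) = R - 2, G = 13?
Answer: 2202256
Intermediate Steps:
u(R) = -2 + R
X(M) = 2*M*(-3 + M) (X(M) = (M + (-2 - 1))*(M + M) = (M - 3)*(2*M) = (-3 + M)*(2*M) = 2*M*(-3 + M))
g(T) = -13 (g(T) = -1*13 = -13)
(-1471 + g(X(2)))**2 = (-1471 - 13)**2 = (-1484)**2 = 2202256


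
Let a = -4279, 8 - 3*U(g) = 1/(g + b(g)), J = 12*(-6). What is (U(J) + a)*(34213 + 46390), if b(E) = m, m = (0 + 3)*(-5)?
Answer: -89962781566/261 ≈ -3.4469e+8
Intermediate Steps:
m = -15 (m = 3*(-5) = -15)
J = -72
b(E) = -15
U(g) = 8/3 - 1/(3*(-15 + g)) (U(g) = 8/3 - 1/(3*(g - 15)) = 8/3 - 1/(3*(-15 + g)))
(U(J) + a)*(34213 + 46390) = ((-121 + 8*(-72))/(3*(-15 - 72)) - 4279)*(34213 + 46390) = ((⅓)*(-121 - 576)/(-87) - 4279)*80603 = ((⅓)*(-1/87)*(-697) - 4279)*80603 = (697/261 - 4279)*80603 = -1116122/261*80603 = -89962781566/261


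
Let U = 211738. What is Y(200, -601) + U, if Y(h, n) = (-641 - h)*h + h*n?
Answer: -76662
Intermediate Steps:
Y(h, n) = h*n + h*(-641 - h) (Y(h, n) = h*(-641 - h) + h*n = h*n + h*(-641 - h))
Y(200, -601) + U = 200*(-641 - 601 - 1*200) + 211738 = 200*(-641 - 601 - 200) + 211738 = 200*(-1442) + 211738 = -288400 + 211738 = -76662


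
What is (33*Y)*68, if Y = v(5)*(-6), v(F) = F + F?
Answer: -134640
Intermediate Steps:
v(F) = 2*F
Y = -60 (Y = (2*5)*(-6) = 10*(-6) = -60)
(33*Y)*68 = (33*(-60))*68 = -1980*68 = -134640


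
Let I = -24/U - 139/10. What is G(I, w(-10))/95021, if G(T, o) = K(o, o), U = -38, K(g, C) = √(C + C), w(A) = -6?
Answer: 2*I*√3/95021 ≈ 3.6456e-5*I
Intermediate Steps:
K(g, C) = √2*√C (K(g, C) = √(2*C) = √2*√C)
I = -2521/190 (I = -24/(-38) - 139/10 = -24*(-1/38) - 139*⅒ = 12/19 - 139/10 = -2521/190 ≈ -13.268)
G(T, o) = √2*√o
G(I, w(-10))/95021 = (√2*√(-6))/95021 = (√2*(I*√6))*(1/95021) = (2*I*√3)*(1/95021) = 2*I*√3/95021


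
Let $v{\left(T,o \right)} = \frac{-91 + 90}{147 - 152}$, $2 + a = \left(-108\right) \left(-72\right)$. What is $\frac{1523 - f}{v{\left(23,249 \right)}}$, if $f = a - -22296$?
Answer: $-142735$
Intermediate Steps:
$a = 7774$ ($a = -2 - -7776 = -2 + 7776 = 7774$)
$v{\left(T,o \right)} = \frac{1}{5}$ ($v{\left(T,o \right)} = - \frac{1}{-5} = \left(-1\right) \left(- \frac{1}{5}\right) = \frac{1}{5}$)
$f = 30070$ ($f = 7774 - -22296 = 7774 + 22296 = 30070$)
$\frac{1523 - f}{v{\left(23,249 \right)}} = \left(1523 - 30070\right) \frac{1}{\frac{1}{5}} = \left(1523 - 30070\right) 5 = \left(-28547\right) 5 = -142735$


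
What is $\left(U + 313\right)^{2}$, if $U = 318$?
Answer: $398161$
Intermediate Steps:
$\left(U + 313\right)^{2} = \left(318 + 313\right)^{2} = 631^{2} = 398161$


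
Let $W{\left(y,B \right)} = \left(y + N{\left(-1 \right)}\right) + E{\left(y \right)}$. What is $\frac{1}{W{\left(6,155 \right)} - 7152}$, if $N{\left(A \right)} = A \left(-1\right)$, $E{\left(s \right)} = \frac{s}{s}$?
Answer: $- \frac{1}{7144} \approx -0.00013998$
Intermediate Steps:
$E{\left(s \right)} = 1$
$N{\left(A \right)} = - A$
$W{\left(y,B \right)} = 2 + y$ ($W{\left(y,B \right)} = \left(y - -1\right) + 1 = \left(y + 1\right) + 1 = \left(1 + y\right) + 1 = 2 + y$)
$\frac{1}{W{\left(6,155 \right)} - 7152} = \frac{1}{\left(2 + 6\right) - 7152} = \frac{1}{8 - 7152} = \frac{1}{-7144} = - \frac{1}{7144}$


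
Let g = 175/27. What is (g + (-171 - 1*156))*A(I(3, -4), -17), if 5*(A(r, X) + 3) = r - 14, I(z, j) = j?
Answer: 95194/45 ≈ 2115.4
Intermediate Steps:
g = 175/27 (g = 175*(1/27) = 175/27 ≈ 6.4815)
A(r, X) = -29/5 + r/5 (A(r, X) = -3 + (r - 14)/5 = -3 + (-14 + r)/5 = -3 + (-14/5 + r/5) = -29/5 + r/5)
(g + (-171 - 1*156))*A(I(3, -4), -17) = (175/27 + (-171 - 1*156))*(-29/5 + (⅕)*(-4)) = (175/27 + (-171 - 156))*(-29/5 - ⅘) = (175/27 - 327)*(-33/5) = -8654/27*(-33/5) = 95194/45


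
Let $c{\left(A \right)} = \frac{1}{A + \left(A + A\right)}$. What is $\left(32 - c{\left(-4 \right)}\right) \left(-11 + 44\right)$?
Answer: $\frac{4235}{4} \approx 1058.8$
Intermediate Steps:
$c{\left(A \right)} = \frac{1}{3 A}$ ($c{\left(A \right)} = \frac{1}{A + 2 A} = \frac{1}{3 A}$)
$\left(32 - c{\left(-4 \right)}\right) \left(-11 + 44\right) = \left(32 - \frac{1}{3 \left(-4\right)}\right) \left(-11 + 44\right) = \left(32 - \frac{1}{3} \left(- \frac{1}{4}\right)\right) 33 = \left(32 - - \frac{1}{12}\right) 33 = \left(32 + \frac{1}{12}\right) 33 = \frac{385}{12} \cdot 33 = \frac{4235}{4}$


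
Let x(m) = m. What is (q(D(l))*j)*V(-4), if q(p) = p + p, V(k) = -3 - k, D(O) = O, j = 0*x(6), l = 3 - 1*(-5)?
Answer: 0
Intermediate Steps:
l = 8 (l = 3 + 5 = 8)
j = 0 (j = 0*6 = 0)
q(p) = 2*p
(q(D(l))*j)*V(-4) = ((2*8)*0)*(-3 - 1*(-4)) = (16*0)*(-3 + 4) = 0*1 = 0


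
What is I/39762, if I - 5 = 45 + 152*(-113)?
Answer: -8563/19881 ≈ -0.43071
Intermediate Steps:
I = -17126 (I = 5 + (45 + 152*(-113)) = 5 + (45 - 17176) = 5 - 17131 = -17126)
I/39762 = -17126/39762 = -17126*1/39762 = -8563/19881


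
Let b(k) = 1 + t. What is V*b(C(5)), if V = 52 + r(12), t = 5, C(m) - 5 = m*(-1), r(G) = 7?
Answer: 354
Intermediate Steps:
C(m) = 5 - m (C(m) = 5 + m*(-1) = 5 - m)
b(k) = 6 (b(k) = 1 + 5 = 6)
V = 59 (V = 52 + 7 = 59)
V*b(C(5)) = 59*6 = 354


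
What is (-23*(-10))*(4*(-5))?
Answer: -4600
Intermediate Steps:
(-23*(-10))*(4*(-5)) = 230*(-20) = -4600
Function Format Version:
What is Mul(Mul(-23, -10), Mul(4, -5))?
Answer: -4600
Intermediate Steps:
Mul(Mul(-23, -10), Mul(4, -5)) = Mul(230, -20) = -4600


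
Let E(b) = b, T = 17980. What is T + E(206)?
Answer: 18186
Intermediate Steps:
T + E(206) = 17980 + 206 = 18186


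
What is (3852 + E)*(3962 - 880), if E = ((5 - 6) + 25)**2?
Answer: 13647096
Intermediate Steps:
E = 576 (E = (-1 + 25)**2 = 24**2 = 576)
(3852 + E)*(3962 - 880) = (3852 + 576)*(3962 - 880) = 4428*3082 = 13647096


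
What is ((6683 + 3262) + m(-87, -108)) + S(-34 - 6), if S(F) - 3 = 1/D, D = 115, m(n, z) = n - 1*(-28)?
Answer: 1137236/115 ≈ 9889.0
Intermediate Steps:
m(n, z) = 28 + n (m(n, z) = n + 28 = 28 + n)
S(F) = 346/115 (S(F) = 3 + 1/115 = 346/115)
((6683 + 3262) + m(-87, -108)) + S(-34 - 6) = ((6683 + 3262) + (28 - 87)) + 346/115 = (9945 - 59) + 346/115 = 9886 + 346/115 = 1137236/115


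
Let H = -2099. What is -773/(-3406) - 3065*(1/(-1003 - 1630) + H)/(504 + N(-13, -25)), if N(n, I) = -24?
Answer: 1442400490021/107615976 ≈ 13403.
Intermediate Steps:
-773/(-3406) - 3065*(1/(-1003 - 1630) + H)/(504 + N(-13, -25)) = -773/(-3406) - 3065*(1/(-1003 - 1630) - 2099)/(504 - 24) = -773*(-1/3406) - 3065/(480/(1/(-2633) - 2099)) = 773/3406 - 3065/(480/(-1/2633 - 2099)) = 773/3406 - 3065/(480/(-5526668/2633)) = 773/3406 - 3065/(480*(-2633/5526668)) = 773/3406 - 3065/(-315960/1381667) = 773/3406 - 3065*(-1381667/315960) = 773/3406 + 846961871/63192 = 1442400490021/107615976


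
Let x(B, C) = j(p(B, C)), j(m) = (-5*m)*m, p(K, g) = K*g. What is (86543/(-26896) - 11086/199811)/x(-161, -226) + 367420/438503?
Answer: 13070991047998056668003387/15599773512976760879320640 ≈ 0.83790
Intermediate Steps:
j(m) = -5*m²
x(B, C) = -5*B²*C²
(86543/(-26896) - 11086/199811)/x(-161, -226) + 367420/438503 = (86543/(-26896) - 11086/199811)/((-5*(-161)²*(-226)²)) + 367420/438503 = (86543*(-1/26896) - 11086*1/199811)/((-5*25921*51076)) + 367420*(1/438503) = (-86543/26896 - 11086/199811)/(-6619704980) + 367420/438503 = -17590412429/5374116656*(-1/6619704980) + 367420/438503 = 17590412429/35575066790824146880 + 367420/438503 = 13070991047998056668003387/15599773512976760879320640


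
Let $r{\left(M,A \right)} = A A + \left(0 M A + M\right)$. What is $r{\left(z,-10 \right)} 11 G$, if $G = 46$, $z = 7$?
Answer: $54142$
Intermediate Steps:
$r{\left(M,A \right)} = M + A^{2}$ ($r{\left(M,A \right)} = A^{2} + \left(0 A + M\right) = A^{2} + \left(0 + M\right) = A^{2} + M = M + A^{2}$)
$r{\left(z,-10 \right)} 11 G = \left(7 + \left(-10\right)^{2}\right) 11 \cdot 46 = \left(7 + 100\right) 11 \cdot 46 = 107 \cdot 11 \cdot 46 = 1177 \cdot 46 = 54142$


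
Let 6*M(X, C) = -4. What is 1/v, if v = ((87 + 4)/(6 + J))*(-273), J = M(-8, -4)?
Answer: -16/74529 ≈ -0.00021468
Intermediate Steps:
M(X, C) = -2/3 (M(X, C) = (1/6)*(-4) = -2/3)
J = -2/3 ≈ -0.66667
v = -74529/16 (v = ((87 + 4)/(6 - 2/3))*(-273) = (91/(16/3))*(-273) = (91*(3/16))*(-273) = (273/16)*(-273) = -74529/16 ≈ -4658.1)
1/v = 1/(-74529/16) = -16/74529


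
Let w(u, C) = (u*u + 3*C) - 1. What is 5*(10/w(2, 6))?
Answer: 50/21 ≈ 2.3810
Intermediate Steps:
w(u, C) = -1 + u² + 3*C (w(u, C) = (u² + 3*C) - 1 = -1 + u² + 3*C)
5*(10/w(2, 6)) = 5*(10/(-1 + 2² + 3*6)) = 5*(10/(-1 + 4 + 18)) = 5*(10/21) = 50/21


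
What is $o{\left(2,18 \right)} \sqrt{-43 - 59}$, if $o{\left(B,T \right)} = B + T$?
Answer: $20 i \sqrt{102} \approx 201.99 i$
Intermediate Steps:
$o{\left(2,18 \right)} \sqrt{-43 - 59} = \left(2 + 18\right) \sqrt{-43 - 59} = 20 \sqrt{-102} = 20 i \sqrt{102}$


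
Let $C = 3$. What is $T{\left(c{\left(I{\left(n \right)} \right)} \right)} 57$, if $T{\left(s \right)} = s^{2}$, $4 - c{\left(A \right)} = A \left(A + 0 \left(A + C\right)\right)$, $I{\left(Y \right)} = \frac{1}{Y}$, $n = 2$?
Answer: $\frac{12825}{16} \approx 801.56$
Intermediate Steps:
$c{\left(A \right)} = 4 - A^{2}$ ($c{\left(A \right)} = 4 - A \left(A + 0 \left(A + 3\right)\right) = 4 - A \left(A + 0 \left(3 + A\right)\right) = 4 - A \left(A + 0\right) = 4 - A A = 4 - A^{2}$)
$T{\left(c{\left(I{\left(n \right)} \right)} \right)} 57 = \left(4 - \left(\frac{1}{2}\right)^{2}\right)^{2} \cdot 57 = \left(4 - \frac{1}{4}\right)^{2} \cdot 57 = \left(\frac{15}{4}\right)^{2} \cdot 57 = \frac{225}{16} \cdot 57 = \frac{12825}{16}$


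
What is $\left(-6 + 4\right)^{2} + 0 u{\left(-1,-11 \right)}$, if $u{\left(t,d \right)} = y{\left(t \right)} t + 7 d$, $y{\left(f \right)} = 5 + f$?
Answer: $4$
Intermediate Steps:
$u{\left(t,d \right)} = 7 d + t \left(5 + t\right)$ ($u{\left(t,d \right)} = \left(5 + t\right) t + 7 d = t \left(5 + t\right) + 7 d = 7 d + t \left(5 + t\right)$)
$\left(-6 + 4\right)^{2} + 0 u{\left(-1,-11 \right)} = \left(-6 + 4\right)^{2} + 0 \left(7 \left(-11\right) - \left(5 - 1\right)\right) = \left(-2\right)^{2} + 0 \left(-77 - 4\right) = 4 + 0 \left(-77 - 4\right) = 4 + 0 \left(-81\right) = 4 + 0 = 4$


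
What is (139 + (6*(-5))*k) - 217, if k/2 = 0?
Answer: -78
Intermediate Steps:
k = 0 (k = 2*0 = 0)
(139 + (6*(-5))*k) - 217 = (139 + (6*(-5))*0) - 217 = (139 - 30*0) - 217 = (139 + 0) - 217 = 139 - 217 = -78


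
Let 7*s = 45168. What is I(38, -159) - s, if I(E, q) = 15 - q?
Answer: -43950/7 ≈ -6278.6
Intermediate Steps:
s = 45168/7 (s = (⅐)*45168 = 45168/7 ≈ 6452.6)
I(38, -159) - s = (15 - 1*(-159)) - 1*45168/7 = (15 + 159) - 45168/7 = 174 - 45168/7 = -43950/7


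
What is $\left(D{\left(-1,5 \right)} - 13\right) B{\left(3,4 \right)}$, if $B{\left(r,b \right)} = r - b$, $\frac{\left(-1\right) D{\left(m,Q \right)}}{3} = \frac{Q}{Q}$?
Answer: $16$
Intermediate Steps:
$D{\left(m,Q \right)} = -3$ ($D{\left(m,Q \right)} = - 3 \frac{Q}{Q} = \left(-3\right) 1 = -3$)
$\left(D{\left(-1,5 \right)} - 13\right) B{\left(3,4 \right)} = \left(-3 - 13\right) \left(3 - 4\right) = - 16 \left(3 - 4\right) = \left(-16\right) \left(-1\right) = 16$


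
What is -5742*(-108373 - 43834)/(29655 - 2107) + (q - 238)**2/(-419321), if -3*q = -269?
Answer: 1649135051802683/51981547086 ≈ 31725.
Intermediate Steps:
q = 269/3 (q = -1/3*(-269) = 269/3 ≈ 89.667)
-5742*(-108373 - 43834)/(29655 - 2107) + (q - 238)**2/(-419321) = -5742*(-108373 - 43834)/(29655 - 2107) + (269/3 - 238)**2/(-419321) = -5742/(27548/(-152207)) + (-445/3)**2*(-1/419321) = -5742/(27548*(-1/152207)) + (198025/9)*(-1/419321) = -5742/(-27548/152207) - 198025/3773889 = -5742*(-152207/27548) - 198025/3773889 = 436986297/13774 - 198025/3773889 = 1649135051802683/51981547086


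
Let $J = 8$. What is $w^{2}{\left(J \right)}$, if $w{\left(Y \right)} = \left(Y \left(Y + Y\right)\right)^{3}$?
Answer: $4398046511104$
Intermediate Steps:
$w{\left(Y \right)} = 8 Y^{6}$ ($w{\left(Y \right)} = \left(Y 2 Y\right)^{3} = \left(2 Y^{2}\right)^{3} = 8 Y^{6}$)
$w^{2}{\left(J \right)} = \left(8 \cdot 8^{6}\right)^{2} = \left(8 \cdot 262144\right)^{2} = 2097152^{2} = 4398046511104$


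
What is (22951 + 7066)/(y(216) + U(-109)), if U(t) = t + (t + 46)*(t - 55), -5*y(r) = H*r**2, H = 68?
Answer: -150085/3121493 ≈ -0.048081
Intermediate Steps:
y(r) = -68*r**2/5
U(t) = t + (-55 + t)*(46 + t) (U(t) = t + (46 + t)*(-55 + t) = t + (-55 + t)*(46 + t))
(22951 + 7066)/(y(216) + U(-109)) = (22951 + 7066)/(-68/5*216**2 + (-2530 + (-109)**2 - 8*(-109))) = 30017/(-68/5*46656 + (-2530 + 11881 + 872)) = 30017/(-3172608/5 + 10223) = 30017/(-3121493/5) = 30017*(-5/3121493) = -150085/3121493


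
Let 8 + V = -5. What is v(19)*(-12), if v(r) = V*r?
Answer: 2964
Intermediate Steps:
V = -13 (V = -8 - 5 = -13)
v(r) = -13*r
v(19)*(-12) = -13*19*(-12) = -247*(-12) = 2964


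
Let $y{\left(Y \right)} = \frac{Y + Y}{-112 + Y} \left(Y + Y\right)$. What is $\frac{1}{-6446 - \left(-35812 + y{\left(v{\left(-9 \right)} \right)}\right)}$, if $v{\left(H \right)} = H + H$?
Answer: $\frac{65}{1909438} \approx 3.4041 \cdot 10^{-5}$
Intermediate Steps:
$v{\left(H \right)} = 2 H$
$y{\left(Y \right)} = \frac{4 Y^{2}}{-112 + Y}$ ($y{\left(Y \right)} = \frac{2 Y}{-112 + Y} 2 Y = \frac{4 Y^{2}}{-112 + Y}$)
$\frac{1}{-6446 - \left(-35812 + y{\left(v{\left(-9 \right)} \right)}\right)} = \frac{1}{-6446 + \left(35812 - \frac{4 \left(2 \left(-9\right)\right)^{2}}{-112 + 2 \left(-9\right)}\right)} = \frac{1}{-6446 + \left(35812 - \frac{4 \left(-18\right)^{2}}{-112 - 18}\right)} = \frac{1}{-6446 + \left(35812 - 4 \cdot 324 \frac{1}{-130}\right)} = \frac{1}{-6446 + \left(35812 - 4 \cdot 324 \left(- \frac{1}{130}\right)\right)} = \frac{1}{-6446 + \left(35812 - - \frac{648}{65}\right)} = \frac{1}{-6446 + \left(35812 + \frac{648}{65}\right)} = \frac{1}{-6446 + \frac{2328428}{65}} = \frac{1}{\frac{1909438}{65}} = \frac{65}{1909438}$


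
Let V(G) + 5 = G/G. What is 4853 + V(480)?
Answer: 4849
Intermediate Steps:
V(G) = -4 (V(G) = -5 + G/G = -5 + 1 = -4)
4853 + V(480) = 4853 - 4 = 4849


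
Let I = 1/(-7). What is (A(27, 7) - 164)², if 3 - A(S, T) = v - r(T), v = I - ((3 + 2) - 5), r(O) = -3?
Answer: 1315609/49 ≈ 26849.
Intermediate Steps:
I = -⅐ ≈ -0.14286
v = -⅐ (v = -⅐ - ((3 + 2) - 5) = -⅐ - (5 - 5) = -⅐ - 1*0 = -⅐ + 0 = -⅐ ≈ -0.14286)
A(S, T) = ⅐ (A(S, T) = 3 - (-⅐ - 1*(-3)) = 3 - (-⅐ + 3) = 3 - 1*20/7 = 3 - 20/7 = ⅐)
(A(27, 7) - 164)² = (⅐ - 164)² = (-1147/7)² = 1315609/49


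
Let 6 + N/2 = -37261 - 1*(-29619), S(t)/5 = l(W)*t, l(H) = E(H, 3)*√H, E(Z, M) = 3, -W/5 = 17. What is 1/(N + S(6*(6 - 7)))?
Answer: I/(2*(-7648*I + 45*√85)) ≈ -6.5185e-5 + 3.5361e-6*I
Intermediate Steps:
W = -85 (W = -5*17 = -85)
l(H) = 3*√H
S(t) = 15*I*t*√85 (S(t) = 5*((3*√(-85))*t) = 5*((3*(I*√85))*t) = 5*((3*I*√85)*t) = 5*(3*I*t*√85) = 15*I*t*√85)
N = -15296 (N = -12 + 2*(-37261 - 1*(-29619)) = -12 + 2*(-37261 + 29619) = -12 + 2*(-7642) = -12 - 15284 = -15296)
1/(N + S(6*(6 - 7))) = 1/(-15296 + 15*I*(6*(6 - 7))*√85) = 1/(-15296 + 15*I*(6*(-1))*√85) = 1/(-15296 + 15*I*(-6)*√85) = 1/(-15296 - 90*I*√85)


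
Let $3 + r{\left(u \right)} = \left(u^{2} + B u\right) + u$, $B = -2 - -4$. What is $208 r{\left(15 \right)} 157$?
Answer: $8719152$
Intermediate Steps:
$B = 2$ ($B = -2 + 4 = 2$)
$r{\left(u \right)} = -3 + u^{2} + 3 u$ ($r{\left(u \right)} = -3 + \left(\left(u^{2} + 2 u\right) + u\right) = -3 + \left(u^{2} + 3 u\right) = -3 + u^{2} + 3 u$)
$208 r{\left(15 \right)} 157 = 208 \left(-3 + 15^{2} + 3 \cdot 15\right) 157 = 208 \left(-3 + 225 + 45\right) 157 = 208 \cdot 267 \cdot 157 = 55536 \cdot 157 = 8719152$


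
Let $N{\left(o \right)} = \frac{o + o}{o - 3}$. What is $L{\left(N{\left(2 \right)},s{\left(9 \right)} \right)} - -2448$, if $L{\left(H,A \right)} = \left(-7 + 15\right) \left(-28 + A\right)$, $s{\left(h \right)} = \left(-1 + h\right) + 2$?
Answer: $2304$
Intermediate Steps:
$N{\left(o \right)} = \frac{2 o}{-3 + o}$
$s{\left(h \right)} = 1 + h$
$L{\left(H,A \right)} = -224 + 8 A$ ($L{\left(H,A \right)} = 8 \left(-28 + A\right) = -224 + 8 A$)
$L{\left(N{\left(2 \right)},s{\left(9 \right)} \right)} - -2448 = \left(-224 + 8 \left(1 + 9\right)\right) - -2448 = \left(-224 + 8 \cdot 10\right) + 2448 = \left(-224 + 80\right) + 2448 = -144 + 2448 = 2304$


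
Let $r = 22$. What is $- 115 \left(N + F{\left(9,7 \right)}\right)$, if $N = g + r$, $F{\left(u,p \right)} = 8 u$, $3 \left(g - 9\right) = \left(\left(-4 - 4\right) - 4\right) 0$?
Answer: $-11845$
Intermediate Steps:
$g = 9$ ($g = 9 + \frac{\left(\left(-4 - 4\right) - 4\right) 0}{3} = 9 + \frac{\left(-8 - 4\right) 0}{3} = 9 + \frac{\left(-12\right) 0}{3} = 9 + \frac{1}{3} \cdot 0 = 9 + 0 = 9$)
$N = 31$ ($N = 9 + 22 = 31$)
$- 115 \left(N + F{\left(9,7 \right)}\right) = - 115 \left(31 + 8 \cdot 9\right) = - 115 \left(31 + 72\right) = \left(-115\right) 103 = -11845$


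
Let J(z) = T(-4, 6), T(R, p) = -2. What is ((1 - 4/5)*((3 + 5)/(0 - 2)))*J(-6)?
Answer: 8/5 ≈ 1.6000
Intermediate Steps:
J(z) = -2
((1 - 4/5)*((3 + 5)/(0 - 2)))*J(-6) = ((1 - 4/5)*((3 + 5)/(0 - 2)))*(-2) = ((1 - 4*1/5)*(8/(-2)))*(-2) = ((1 - 4/5)*(8*(-1/2)))*(-2) = ((1/5)*(-4))*(-2) = -4/5*(-2) = 8/5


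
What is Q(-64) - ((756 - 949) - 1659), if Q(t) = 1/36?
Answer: 66673/36 ≈ 1852.0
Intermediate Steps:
Q(t) = 1/36
Q(-64) - ((756 - 949) - 1659) = 1/36 - ((756 - 949) - 1659) = 1/36 - (-193 - 1659) = 1/36 - 1*(-1852) = 1/36 + 1852 = 66673/36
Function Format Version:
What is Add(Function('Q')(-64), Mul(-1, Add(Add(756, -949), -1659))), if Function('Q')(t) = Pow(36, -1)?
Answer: Rational(66673, 36) ≈ 1852.0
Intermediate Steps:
Function('Q')(t) = Rational(1, 36)
Add(Function('Q')(-64), Mul(-1, Add(Add(756, -949), -1659))) = Add(Rational(1, 36), Mul(-1, Add(Add(756, -949), -1659))) = Add(Rational(1, 36), Mul(-1, Add(-193, -1659))) = Add(Rational(1, 36), Mul(-1, -1852)) = Add(Rational(1, 36), 1852) = Rational(66673, 36)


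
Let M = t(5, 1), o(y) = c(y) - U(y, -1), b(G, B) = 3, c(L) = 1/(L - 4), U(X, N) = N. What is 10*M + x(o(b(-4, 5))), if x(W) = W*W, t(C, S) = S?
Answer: 10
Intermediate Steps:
c(L) = 1/(-4 + L)
o(y) = 1 + 1/(-4 + y) (o(y) = 1/(-4 + y) - 1*(-1) = 1/(-4 + y) + 1 = 1 + 1/(-4 + y))
M = 1
x(W) = W²
10*M + x(o(b(-4, 5))) = 10*1 + ((-3 + 3)/(-4 + 3))² = 10 + (0/(-1))² = 10 + (-1*0)² = 10 + 0² = 10 + 0 = 10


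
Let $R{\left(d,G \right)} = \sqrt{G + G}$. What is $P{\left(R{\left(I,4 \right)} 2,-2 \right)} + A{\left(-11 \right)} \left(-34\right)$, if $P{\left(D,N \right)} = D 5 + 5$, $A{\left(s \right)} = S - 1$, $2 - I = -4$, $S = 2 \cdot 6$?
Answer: $-369 + 20 \sqrt{2} \approx -340.72$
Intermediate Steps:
$S = 12$
$I = 6$ ($I = 2 - -4 = 2 + 4 = 6$)
$R{\left(d,G \right)} = \sqrt{2} \sqrt{G}$ ($R{\left(d,G \right)} = \sqrt{2 G} = \sqrt{2} \sqrt{G}$)
$A{\left(s \right)} = 11$ ($A{\left(s \right)} = 12 - 1 = 11$)
$P{\left(D,N \right)} = 5 + 5 D$ ($P{\left(D,N \right)} = 5 D + 5 = 5 + 5 D$)
$P{\left(R{\left(I,4 \right)} 2,-2 \right)} + A{\left(-11 \right)} \left(-34\right) = \left(5 + 5 \sqrt{2} \sqrt{4} \cdot 2\right) + 11 \left(-34\right) = \left(5 + 5 \sqrt{2} \cdot 2 \cdot 2\right) - 374 = \left(5 + 5 \cdot 2 \sqrt{2} \cdot 2\right) - 374 = \left(5 + 5 \cdot 4 \sqrt{2}\right) - 374 = \left(5 + 20 \sqrt{2}\right) - 374 = -369 + 20 \sqrt{2}$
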